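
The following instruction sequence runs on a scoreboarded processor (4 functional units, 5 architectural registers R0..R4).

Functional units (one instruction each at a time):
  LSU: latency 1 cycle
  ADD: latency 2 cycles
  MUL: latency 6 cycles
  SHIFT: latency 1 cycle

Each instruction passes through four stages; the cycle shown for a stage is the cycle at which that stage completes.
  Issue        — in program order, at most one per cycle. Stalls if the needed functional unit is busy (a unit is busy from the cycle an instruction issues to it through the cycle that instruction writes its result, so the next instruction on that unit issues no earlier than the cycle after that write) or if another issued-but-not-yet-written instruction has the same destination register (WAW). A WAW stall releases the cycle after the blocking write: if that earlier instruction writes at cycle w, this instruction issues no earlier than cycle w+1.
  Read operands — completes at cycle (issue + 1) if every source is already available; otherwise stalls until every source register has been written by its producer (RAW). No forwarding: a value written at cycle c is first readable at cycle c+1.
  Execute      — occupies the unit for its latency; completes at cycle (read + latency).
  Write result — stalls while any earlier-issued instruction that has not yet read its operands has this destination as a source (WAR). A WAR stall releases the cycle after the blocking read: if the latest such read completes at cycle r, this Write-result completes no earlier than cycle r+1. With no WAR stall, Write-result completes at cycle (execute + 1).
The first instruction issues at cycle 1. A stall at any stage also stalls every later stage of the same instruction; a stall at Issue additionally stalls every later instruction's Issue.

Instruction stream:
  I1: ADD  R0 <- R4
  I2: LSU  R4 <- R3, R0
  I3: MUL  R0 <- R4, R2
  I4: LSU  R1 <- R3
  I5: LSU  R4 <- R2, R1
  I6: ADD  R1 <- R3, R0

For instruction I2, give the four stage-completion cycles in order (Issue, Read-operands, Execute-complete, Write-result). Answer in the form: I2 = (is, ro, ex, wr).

I2 = (2, 6, 7, 8)

  I1 | 1 | 2 | 4 | 5
  I2 | 2 | 6 | 7 | 8   RAW R0: wait I1 write@5
  I3 | 6 | 9 | 15 | 16   WAW R0: wait I1 write@5 · RAW R4: wait I2 write@8
  I4 | 9 | 10 | 11 | 12   struct: LSU busy until I2 writes@8
  I5 | 13 | 14 | 15 | 16   struct: LSU busy until I4 writes@12
  I6 | 14 | 17 | 19 | 20   RAW R0: wait I3 write@16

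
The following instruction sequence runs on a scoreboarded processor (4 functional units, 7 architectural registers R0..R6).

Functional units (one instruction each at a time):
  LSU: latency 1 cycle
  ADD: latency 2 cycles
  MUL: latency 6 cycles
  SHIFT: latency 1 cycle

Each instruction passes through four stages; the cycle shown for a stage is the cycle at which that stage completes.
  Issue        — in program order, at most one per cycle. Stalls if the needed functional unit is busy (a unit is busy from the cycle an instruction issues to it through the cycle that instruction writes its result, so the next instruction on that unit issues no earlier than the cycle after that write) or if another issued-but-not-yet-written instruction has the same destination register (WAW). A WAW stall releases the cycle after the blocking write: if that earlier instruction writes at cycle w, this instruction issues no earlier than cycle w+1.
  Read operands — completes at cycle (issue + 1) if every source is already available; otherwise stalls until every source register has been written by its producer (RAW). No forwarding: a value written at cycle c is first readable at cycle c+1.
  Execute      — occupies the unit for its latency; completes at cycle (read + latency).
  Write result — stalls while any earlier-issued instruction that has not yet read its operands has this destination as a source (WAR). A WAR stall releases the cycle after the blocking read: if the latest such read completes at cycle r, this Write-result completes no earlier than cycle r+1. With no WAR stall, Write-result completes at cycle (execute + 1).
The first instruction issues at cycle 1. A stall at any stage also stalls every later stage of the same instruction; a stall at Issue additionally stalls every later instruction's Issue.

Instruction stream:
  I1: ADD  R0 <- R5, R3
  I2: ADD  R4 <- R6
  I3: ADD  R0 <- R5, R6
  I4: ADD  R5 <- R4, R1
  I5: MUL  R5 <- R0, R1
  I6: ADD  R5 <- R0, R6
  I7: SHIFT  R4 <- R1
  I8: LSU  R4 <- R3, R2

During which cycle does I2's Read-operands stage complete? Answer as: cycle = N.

cycle = 7

1) issue 1, read 2, done 4, write 5
2) issue 6, read 7, done 9, write 10  <struct: ADD busy until I1 writes@5>
3) issue 11, read 12, done 14, write 15  <struct: ADD busy until I2 writes@10>
4) issue 16, read 17, done 19, write 20  <struct: ADD busy until I3 writes@15>
5) issue 21, read 22, done 28, write 29  <WAW R5: wait I4 write@20>
6) issue 30, read 31, done 33, write 34  <WAW R5: wait I5 write@29>
7) issue 31, read 32, done 33, write 34
8) issue 35, read 36, done 37, write 38  <WAW R4: wait I7 write@34>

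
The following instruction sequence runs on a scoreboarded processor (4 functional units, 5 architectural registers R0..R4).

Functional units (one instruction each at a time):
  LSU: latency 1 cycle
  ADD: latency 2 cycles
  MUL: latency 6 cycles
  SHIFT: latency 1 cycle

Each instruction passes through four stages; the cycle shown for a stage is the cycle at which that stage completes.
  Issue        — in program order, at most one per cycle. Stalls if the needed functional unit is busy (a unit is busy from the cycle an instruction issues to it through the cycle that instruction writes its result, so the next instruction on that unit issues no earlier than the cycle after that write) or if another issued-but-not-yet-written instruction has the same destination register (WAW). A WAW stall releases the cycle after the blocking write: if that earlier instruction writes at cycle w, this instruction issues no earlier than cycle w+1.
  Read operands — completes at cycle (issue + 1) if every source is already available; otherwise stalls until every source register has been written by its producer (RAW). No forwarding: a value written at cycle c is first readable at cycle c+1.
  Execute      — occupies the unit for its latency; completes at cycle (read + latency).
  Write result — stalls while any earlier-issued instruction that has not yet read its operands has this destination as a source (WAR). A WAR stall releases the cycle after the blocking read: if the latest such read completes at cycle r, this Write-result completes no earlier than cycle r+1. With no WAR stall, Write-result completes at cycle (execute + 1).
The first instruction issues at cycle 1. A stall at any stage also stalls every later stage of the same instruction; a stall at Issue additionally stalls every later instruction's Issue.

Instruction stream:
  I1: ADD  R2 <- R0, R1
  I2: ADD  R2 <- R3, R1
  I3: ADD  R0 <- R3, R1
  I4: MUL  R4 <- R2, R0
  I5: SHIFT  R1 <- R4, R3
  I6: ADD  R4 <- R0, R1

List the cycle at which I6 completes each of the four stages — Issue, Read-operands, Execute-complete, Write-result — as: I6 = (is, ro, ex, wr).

I6 = (24, 27, 29, 30)

[I1] 1/2/4/5
[I2] 6/7/9/10  (struct: ADD busy until I1 writes@5)
[I3] 11/12/14/15  (struct: ADD busy until I2 writes@10)
[I4] 12/16/22/23  (RAW R0: wait I3 write@15)
[I5] 13/24/25/26  (RAW R4: wait I4 write@23)
[I6] 24/27/29/30  (WAW R4: wait I4 write@23; RAW R1: wait I5 write@26)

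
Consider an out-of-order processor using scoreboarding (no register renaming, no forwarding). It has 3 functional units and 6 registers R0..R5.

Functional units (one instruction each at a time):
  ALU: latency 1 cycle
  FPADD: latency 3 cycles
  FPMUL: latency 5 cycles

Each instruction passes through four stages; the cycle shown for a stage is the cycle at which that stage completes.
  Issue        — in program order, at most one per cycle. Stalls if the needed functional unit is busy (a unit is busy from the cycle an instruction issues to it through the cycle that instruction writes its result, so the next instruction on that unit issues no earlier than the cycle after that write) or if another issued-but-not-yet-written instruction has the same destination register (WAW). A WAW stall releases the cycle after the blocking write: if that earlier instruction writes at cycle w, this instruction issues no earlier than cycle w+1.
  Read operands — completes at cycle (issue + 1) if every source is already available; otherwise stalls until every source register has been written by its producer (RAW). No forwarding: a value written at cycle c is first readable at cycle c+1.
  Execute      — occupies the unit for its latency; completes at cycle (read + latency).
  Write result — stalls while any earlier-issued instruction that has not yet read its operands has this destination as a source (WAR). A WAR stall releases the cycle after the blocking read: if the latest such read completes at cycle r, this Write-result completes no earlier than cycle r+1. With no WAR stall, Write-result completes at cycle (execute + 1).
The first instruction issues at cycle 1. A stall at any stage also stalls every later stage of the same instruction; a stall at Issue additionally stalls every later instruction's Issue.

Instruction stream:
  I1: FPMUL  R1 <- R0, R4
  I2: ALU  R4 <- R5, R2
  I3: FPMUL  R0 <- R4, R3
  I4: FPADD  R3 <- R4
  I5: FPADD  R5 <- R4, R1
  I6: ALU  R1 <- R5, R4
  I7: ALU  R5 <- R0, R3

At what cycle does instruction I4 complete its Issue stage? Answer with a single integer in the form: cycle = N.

c1: I1→FPMUL
c2: I1 RO, I2→ALU
c3: I2 RO
c4: I2 EX
c5: I2 WR R4
c7: I1 EX
c8: I1 WR R1
c9: I3→FPMUL
c10: I3 RO, I4→FPADD
c11: I4 RO
c14: I4 EX
c15: I3 EX, I4 WR R3
c16: I3 WR R0, I5→FPADD
c17: I5 RO, I6→ALU
c20: I5 EX
c21: I5 WR R5
c22: I6 RO
c23: I6 EX
c24: I6 WR R1
c25: I7→ALU
c26: I7 RO
c27: I7 EX
c28: I7 WR R5

cycle = 10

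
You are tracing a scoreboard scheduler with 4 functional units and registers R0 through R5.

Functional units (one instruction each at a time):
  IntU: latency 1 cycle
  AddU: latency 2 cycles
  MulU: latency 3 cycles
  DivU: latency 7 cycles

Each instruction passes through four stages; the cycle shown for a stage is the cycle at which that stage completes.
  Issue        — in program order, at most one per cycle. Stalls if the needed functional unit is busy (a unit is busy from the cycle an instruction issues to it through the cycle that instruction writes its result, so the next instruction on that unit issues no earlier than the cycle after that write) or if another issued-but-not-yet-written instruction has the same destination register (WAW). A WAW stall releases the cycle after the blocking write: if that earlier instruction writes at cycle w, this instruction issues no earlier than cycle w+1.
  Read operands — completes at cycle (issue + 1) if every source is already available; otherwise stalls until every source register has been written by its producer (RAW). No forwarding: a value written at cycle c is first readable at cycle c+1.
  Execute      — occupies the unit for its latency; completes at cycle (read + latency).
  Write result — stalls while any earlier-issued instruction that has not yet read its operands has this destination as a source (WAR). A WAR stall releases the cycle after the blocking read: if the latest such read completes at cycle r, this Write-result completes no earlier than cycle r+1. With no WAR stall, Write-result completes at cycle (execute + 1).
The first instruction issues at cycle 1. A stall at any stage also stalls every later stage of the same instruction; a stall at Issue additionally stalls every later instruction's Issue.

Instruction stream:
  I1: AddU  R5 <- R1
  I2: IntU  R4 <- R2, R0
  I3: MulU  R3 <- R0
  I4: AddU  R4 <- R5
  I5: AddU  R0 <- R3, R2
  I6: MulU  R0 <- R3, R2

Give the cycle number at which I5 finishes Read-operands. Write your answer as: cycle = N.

  I1 | 1 | 2 | 4 | 5
  I2 | 2 | 3 | 4 | 5
  I3 | 3 | 4 | 7 | 8
  I4 | 6 | 7 | 9 | 10   WAW R4: wait I2 write@5
  I5 | 11 | 12 | 14 | 15   struct: AddU busy until I4 writes@10
  I6 | 16 | 17 | 20 | 21   WAW R0: wait I5 write@15

cycle = 12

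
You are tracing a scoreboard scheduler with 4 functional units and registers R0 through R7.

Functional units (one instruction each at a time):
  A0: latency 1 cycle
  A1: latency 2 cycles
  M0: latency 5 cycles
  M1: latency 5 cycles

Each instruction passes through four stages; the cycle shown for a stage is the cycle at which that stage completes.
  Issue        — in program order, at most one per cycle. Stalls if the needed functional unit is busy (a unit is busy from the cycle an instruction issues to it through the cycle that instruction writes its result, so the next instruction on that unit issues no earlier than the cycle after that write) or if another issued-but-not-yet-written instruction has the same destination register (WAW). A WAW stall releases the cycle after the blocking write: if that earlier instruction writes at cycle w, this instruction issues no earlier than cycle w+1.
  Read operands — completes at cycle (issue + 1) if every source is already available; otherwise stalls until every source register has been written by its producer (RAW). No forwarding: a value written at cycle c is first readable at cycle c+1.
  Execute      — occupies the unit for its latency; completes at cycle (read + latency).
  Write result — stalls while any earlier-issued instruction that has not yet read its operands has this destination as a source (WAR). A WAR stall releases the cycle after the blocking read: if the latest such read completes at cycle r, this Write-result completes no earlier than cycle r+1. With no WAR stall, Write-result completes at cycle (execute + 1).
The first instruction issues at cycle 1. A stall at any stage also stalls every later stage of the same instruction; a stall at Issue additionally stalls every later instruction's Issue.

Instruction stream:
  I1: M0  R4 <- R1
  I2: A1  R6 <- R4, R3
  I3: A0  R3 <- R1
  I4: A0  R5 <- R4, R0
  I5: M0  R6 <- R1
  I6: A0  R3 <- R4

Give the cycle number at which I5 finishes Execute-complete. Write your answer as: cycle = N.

cycle = 19

1) issue 1, read 2, done 7, write 8
2) issue 2, read 9, done 11, write 12  <RAW R4: wait I1 write@8>
3) issue 3, read 4, done 5, write 10  <WAR R3: wait I2 read@9>
4) issue 11, read 12, done 13, write 14  <struct: A0 busy until I3 writes@10>
5) issue 13, read 14, done 19, write 20  <WAW R6: wait I2 write@12>
6) issue 15, read 16, done 17, write 18  <struct: A0 busy until I4 writes@14>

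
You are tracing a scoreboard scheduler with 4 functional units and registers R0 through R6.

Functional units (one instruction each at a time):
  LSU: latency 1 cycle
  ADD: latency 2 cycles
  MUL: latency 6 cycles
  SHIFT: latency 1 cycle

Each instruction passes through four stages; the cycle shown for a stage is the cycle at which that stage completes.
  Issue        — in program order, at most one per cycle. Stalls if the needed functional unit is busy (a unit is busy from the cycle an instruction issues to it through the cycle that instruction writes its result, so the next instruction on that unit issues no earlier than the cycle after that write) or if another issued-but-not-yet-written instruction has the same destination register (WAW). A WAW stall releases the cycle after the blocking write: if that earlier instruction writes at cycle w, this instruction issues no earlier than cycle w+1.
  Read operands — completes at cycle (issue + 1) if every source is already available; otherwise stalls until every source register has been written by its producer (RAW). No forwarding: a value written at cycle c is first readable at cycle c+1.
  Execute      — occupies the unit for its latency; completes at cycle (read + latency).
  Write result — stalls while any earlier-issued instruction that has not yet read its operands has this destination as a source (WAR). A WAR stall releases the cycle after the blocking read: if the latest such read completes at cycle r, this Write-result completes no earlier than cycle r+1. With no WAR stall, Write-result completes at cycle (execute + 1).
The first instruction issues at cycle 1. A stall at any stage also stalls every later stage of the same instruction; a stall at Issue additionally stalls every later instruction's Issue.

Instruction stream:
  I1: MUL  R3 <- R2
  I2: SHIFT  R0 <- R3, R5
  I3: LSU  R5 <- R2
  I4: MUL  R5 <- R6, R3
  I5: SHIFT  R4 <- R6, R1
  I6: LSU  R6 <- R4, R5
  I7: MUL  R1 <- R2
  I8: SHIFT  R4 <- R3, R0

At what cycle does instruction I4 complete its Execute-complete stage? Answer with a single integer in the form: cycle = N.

cycle = 19

I1 -> (1, 2, 8, 9)
I2 -> (2, 10, 11, 12)  // RAW R3: wait I1 write@9
I3 -> (3, 4, 5, 11)  // WAR R5: wait I2 read@10
I4 -> (12, 13, 19, 20)  // WAW R5: wait I3 write@11
I5 -> (13, 14, 15, 16)
I6 -> (14, 21, 22, 23)  // RAW R5: wait I4 write@20
I7 -> (21, 22, 28, 29)  // struct: MUL busy until I4 writes@20
I8 -> (22, 23, 24, 25)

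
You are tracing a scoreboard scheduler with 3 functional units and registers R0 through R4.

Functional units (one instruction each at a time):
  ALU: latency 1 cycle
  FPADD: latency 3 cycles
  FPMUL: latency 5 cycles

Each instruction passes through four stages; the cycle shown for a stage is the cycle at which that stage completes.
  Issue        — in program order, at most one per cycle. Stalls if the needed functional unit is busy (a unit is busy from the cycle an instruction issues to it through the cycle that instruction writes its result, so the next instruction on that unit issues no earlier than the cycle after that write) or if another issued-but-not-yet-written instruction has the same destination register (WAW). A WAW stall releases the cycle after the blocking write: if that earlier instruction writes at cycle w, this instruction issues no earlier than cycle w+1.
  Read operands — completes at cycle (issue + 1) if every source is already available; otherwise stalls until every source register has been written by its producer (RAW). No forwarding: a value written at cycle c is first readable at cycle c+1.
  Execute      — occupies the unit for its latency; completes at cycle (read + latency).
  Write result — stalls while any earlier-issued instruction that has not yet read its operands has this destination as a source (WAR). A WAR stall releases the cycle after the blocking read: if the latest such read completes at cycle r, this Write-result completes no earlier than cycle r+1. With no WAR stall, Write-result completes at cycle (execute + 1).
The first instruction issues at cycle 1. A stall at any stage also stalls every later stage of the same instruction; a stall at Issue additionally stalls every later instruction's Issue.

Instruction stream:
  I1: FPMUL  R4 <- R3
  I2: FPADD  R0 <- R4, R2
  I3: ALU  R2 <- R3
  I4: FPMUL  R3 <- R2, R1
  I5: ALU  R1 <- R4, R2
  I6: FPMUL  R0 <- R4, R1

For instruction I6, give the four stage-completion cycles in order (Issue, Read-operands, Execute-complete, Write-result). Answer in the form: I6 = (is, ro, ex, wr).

1) issue 1, read 2, done 7, write 8
2) issue 2, read 9, done 12, write 13  <RAW R4: wait I1 write@8>
3) issue 3, read 4, done 5, write 10  <WAR R2: wait I2 read@9>
4) issue 9, read 11, done 16, write 17  <struct: FPMUL busy until I1 writes@8 / RAW R2: wait I3 write@10>
5) issue 11, read 12, done 13, write 14  <struct: ALU busy until I3 writes@10>
6) issue 18, read 19, done 24, write 25  <struct: FPMUL busy until I4 writes@17>

I6 = (18, 19, 24, 25)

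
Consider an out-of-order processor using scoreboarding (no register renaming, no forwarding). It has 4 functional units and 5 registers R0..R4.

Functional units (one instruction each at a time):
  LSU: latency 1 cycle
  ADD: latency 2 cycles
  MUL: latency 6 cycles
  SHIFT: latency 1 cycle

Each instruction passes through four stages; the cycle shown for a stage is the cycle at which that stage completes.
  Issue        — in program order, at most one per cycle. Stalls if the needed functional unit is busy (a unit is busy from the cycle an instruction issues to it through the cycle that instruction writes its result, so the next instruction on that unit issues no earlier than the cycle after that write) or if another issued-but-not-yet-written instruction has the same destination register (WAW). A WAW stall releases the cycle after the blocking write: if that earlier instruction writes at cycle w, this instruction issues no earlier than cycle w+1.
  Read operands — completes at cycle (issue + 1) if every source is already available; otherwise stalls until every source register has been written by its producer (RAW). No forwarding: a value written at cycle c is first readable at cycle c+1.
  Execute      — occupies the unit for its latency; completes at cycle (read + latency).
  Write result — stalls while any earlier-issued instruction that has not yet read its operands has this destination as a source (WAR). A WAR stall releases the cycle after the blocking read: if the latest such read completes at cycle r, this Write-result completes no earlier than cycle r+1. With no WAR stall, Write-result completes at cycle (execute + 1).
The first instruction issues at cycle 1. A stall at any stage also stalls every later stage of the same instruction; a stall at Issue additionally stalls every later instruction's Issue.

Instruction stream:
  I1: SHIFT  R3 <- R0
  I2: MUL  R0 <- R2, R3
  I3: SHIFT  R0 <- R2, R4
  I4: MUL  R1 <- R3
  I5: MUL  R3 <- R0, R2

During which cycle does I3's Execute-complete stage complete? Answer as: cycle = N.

cycle = 15

I1: IS=1 RO=2 EX=3 WR=4
I2: IS=2 RO=5 EX=11 WR=12  [RAW R3: wait I1 write@4]
I3: IS=13 RO=14 EX=15 WR=16  [WAW R0: wait I2 write@12]
I4: IS=14 RO=15 EX=21 WR=22
I5: IS=23 RO=24 EX=30 WR=31  [struct: MUL busy until I4 writes@22]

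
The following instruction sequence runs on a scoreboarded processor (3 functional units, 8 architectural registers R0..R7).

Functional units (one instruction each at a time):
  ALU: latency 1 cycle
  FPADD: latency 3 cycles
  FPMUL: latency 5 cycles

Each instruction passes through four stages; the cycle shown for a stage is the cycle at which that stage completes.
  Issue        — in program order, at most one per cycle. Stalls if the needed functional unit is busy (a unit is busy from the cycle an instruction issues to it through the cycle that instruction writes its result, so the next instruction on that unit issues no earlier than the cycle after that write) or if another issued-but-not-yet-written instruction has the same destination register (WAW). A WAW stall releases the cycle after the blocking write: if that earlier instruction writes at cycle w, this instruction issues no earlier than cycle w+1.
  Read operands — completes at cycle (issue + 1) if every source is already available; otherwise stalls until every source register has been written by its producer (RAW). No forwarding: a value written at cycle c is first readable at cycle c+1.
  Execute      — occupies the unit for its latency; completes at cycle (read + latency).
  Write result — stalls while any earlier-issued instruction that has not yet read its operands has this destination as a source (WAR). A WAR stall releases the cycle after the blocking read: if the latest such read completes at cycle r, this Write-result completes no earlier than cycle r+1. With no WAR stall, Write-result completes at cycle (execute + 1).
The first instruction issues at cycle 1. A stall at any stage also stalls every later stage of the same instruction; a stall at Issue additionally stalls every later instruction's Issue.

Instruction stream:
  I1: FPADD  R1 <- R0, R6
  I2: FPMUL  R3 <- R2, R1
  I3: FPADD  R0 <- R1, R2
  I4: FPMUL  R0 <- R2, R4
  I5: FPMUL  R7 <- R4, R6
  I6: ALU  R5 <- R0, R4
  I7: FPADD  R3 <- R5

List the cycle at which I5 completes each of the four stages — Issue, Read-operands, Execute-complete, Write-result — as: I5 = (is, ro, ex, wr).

I1: IS=1 RO=2 EX=5 WR=6
I2: IS=2 RO=7 EX=12 WR=13  [RAW R1: wait I1 write@6]
I3: IS=7 RO=8 EX=11 WR=12  [struct: FPADD busy until I1 writes@6]
I4: IS=14 RO=15 EX=20 WR=21  [struct: FPMUL busy until I2 writes@13]
I5: IS=22 RO=23 EX=28 WR=29  [struct: FPMUL busy until I4 writes@21]
I6: IS=23 RO=24 EX=25 WR=26
I7: IS=24 RO=27 EX=30 WR=31  [RAW R5: wait I6 write@26]

I5 = (22, 23, 28, 29)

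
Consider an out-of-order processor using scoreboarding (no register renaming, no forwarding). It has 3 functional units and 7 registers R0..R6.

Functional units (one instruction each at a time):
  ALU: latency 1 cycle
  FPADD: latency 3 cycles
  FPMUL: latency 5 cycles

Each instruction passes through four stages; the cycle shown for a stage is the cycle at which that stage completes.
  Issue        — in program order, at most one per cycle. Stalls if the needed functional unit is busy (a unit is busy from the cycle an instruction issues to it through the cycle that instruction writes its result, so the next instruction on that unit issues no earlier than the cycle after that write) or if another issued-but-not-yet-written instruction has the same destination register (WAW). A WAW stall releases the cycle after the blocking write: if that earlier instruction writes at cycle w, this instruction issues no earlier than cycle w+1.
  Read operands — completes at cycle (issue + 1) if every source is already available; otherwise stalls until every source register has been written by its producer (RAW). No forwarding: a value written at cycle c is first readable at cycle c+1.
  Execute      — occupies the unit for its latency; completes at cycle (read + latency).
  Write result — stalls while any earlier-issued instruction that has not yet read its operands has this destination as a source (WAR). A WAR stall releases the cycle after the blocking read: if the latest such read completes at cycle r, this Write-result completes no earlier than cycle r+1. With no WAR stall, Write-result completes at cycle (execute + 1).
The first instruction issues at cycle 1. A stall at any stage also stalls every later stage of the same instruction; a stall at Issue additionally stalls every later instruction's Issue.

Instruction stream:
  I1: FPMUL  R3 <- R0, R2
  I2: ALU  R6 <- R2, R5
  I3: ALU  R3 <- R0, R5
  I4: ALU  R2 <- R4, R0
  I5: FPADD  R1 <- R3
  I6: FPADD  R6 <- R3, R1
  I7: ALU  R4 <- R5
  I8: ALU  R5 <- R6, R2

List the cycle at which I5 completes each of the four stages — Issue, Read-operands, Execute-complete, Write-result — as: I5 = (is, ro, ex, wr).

I1 -> (1, 2, 7, 8)
I2 -> (2, 3, 4, 5)
I3 -> (9, 10, 11, 12)  // WAW R3: wait I1 write@8
I4 -> (13, 14, 15, 16)  // struct: ALU busy until I3 writes@12
I5 -> (14, 15, 18, 19)
I6 -> (20, 21, 24, 25)  // struct: FPADD busy until I5 writes@19
I7 -> (21, 22, 23, 24)
I8 -> (25, 26, 27, 28)  // struct: ALU busy until I7 writes@24

I5 = (14, 15, 18, 19)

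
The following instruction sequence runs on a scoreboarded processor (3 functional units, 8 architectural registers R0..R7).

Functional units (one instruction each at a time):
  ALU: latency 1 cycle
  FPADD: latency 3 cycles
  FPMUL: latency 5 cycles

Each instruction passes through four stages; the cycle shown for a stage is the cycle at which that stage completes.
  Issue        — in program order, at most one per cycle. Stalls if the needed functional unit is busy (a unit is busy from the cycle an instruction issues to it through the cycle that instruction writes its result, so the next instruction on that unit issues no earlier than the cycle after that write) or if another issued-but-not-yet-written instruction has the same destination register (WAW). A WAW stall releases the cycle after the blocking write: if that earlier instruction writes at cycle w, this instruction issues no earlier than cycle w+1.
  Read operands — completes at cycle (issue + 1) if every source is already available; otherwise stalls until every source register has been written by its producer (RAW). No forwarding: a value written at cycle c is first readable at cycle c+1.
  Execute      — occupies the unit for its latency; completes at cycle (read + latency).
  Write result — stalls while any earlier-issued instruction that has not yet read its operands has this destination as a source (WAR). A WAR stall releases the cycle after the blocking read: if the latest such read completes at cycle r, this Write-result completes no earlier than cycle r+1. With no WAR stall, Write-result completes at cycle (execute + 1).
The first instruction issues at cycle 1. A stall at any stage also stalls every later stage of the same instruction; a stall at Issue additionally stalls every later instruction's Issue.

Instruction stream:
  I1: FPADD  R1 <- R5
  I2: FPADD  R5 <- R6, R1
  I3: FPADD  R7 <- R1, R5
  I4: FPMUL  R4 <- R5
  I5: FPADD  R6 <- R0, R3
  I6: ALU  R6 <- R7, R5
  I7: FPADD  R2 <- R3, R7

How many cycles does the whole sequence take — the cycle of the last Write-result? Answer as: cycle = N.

cycle = 31

[1] I1 issues→FPADD
[2] I1 reads
[5] I1 exec-done
[6] I1 writes R1
[7] I2 issues→FPADD
[8] I2 reads
[11] I2 exec-done
[12] I2 writes R5
[13] I3 issues→FPADD
[14] I3 reads · I4 issues→FPMUL
[15] I4 reads
[17] I3 exec-done
[18] I3 writes R7
[19] I5 issues→FPADD
[20] I4 exec-done · I5 reads
[21] I4 writes R4
[23] I5 exec-done
[24] I5 writes R6
[25] I6 issues→ALU
[26] I6 reads · I7 issues→FPADD
[27] I6 exec-done · I7 reads
[28] I6 writes R6
[30] I7 exec-done
[31] I7 writes R2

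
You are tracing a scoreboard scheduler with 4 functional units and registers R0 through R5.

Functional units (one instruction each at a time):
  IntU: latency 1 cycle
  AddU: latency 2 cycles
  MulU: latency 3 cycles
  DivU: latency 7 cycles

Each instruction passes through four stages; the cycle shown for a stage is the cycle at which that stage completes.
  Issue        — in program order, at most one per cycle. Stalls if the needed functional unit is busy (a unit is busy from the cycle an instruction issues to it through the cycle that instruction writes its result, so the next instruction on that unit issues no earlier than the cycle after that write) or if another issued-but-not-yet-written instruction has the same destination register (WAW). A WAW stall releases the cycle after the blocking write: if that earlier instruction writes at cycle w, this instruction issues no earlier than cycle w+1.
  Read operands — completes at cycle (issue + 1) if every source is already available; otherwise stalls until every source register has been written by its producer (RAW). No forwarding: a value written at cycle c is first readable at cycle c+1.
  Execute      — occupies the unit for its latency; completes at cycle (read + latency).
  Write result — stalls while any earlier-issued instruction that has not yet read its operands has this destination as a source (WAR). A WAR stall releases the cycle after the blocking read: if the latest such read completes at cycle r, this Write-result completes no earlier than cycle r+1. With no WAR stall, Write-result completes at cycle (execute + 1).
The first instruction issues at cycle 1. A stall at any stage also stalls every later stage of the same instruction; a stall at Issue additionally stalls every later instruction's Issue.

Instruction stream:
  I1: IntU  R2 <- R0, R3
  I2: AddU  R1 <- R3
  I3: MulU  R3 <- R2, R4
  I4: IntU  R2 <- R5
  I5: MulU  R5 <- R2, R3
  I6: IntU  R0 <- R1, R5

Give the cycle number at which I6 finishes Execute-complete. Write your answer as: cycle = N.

[1] issue I1 (IntU)
[2] I1 read-ops · issue I2 (AddU)
[3] I1 finished on IntU · I2 read-ops · issue I3 (MulU)
[4] I1→R2
[5] I2 finished on AddU · I3 read-ops · issue I4 (IntU)
[6] I2→R1 · I4 read-ops
[7] I4 finished on IntU
[8] I3 finished on MulU · I4→R2
[9] I3→R3
[10] issue I5 (MulU)
[11] I5 read-ops · issue I6 (IntU)
[14] I5 finished on MulU
[15] I5→R5
[16] I6 read-ops
[17] I6 finished on IntU
[18] I6→R0

cycle = 17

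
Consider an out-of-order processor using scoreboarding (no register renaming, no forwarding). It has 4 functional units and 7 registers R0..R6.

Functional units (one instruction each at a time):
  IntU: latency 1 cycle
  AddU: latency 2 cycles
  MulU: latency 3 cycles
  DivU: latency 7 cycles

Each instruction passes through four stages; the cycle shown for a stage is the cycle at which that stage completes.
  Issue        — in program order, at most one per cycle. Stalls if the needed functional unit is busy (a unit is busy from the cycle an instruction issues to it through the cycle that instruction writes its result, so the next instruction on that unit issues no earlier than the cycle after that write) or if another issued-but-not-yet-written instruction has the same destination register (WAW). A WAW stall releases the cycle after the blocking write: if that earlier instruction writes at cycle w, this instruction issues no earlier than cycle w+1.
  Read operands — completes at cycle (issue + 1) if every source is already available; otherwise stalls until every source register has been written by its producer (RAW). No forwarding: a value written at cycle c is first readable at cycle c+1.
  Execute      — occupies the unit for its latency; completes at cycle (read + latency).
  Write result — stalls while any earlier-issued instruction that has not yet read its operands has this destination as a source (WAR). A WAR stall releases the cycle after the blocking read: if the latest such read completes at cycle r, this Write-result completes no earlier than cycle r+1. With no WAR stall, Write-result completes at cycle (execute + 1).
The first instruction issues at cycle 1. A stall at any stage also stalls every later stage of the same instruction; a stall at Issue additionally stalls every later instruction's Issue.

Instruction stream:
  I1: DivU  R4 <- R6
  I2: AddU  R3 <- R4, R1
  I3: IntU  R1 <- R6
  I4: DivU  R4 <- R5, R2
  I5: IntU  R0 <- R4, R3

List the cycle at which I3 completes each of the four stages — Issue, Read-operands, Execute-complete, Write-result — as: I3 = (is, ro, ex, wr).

  I1 | 1 | 2 | 9 | 10
  I2 | 2 | 11 | 13 | 14   RAW R4: wait I1 write@10
  I3 | 3 | 4 | 5 | 12   WAR R1: wait I2 read@11
  I4 | 11 | 12 | 19 | 20   struct: DivU busy until I1 writes@10
  I5 | 13 | 21 | 22 | 23   struct: IntU busy until I3 writes@12 · RAW R4: wait I4 write@20

I3 = (3, 4, 5, 12)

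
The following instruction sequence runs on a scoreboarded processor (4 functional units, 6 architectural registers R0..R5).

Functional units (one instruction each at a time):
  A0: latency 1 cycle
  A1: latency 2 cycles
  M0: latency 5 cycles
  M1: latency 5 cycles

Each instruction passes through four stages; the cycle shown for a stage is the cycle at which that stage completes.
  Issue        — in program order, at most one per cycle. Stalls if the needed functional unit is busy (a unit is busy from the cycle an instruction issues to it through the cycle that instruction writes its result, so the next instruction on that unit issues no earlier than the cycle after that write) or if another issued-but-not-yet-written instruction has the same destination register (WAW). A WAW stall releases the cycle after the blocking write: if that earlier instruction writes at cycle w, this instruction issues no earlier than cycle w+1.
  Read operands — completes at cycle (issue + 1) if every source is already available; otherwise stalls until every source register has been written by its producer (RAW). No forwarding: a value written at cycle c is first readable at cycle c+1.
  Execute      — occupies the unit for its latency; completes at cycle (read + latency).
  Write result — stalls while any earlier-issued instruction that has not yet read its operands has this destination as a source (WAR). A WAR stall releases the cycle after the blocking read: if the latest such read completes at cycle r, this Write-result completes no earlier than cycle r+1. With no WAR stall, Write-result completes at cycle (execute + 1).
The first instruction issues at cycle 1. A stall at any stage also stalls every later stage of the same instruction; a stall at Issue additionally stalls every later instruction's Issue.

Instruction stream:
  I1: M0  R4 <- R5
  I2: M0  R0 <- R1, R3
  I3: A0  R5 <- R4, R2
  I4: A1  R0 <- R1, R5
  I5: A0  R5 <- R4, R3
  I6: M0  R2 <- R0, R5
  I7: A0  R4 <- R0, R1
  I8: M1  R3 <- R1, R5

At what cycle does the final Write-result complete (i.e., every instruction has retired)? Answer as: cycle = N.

cycle 1: issue I1 (M0)
cycle 2: I1 read-ops
cycle 7: I1 finished on M0
cycle 8: I1→R4
cycle 9: issue I2 (M0)
cycle 10: I2 read-ops · issue I3 (A0)
cycle 11: I3 read-ops
cycle 12: I3 finished on A0
cycle 13: I3→R5
cycle 15: I2 finished on M0
cycle 16: I2→R0
cycle 17: issue I4 (A1)
cycle 18: I4 read-ops · issue I5 (A0)
cycle 19: I5 read-ops · issue I6 (M0)
cycle 20: I4 finished on A1 · I5 finished on A0
cycle 21: I4→R0 · I5→R5
cycle 22: I6 read-ops · issue I7 (A0)
cycle 23: I7 read-ops · issue I8 (M1)
cycle 24: I7 finished on A0 · I8 read-ops
cycle 25: I7→R4
cycle 27: I6 finished on M0
cycle 28: I6→R2
cycle 29: I8 finished on M1
cycle 30: I8→R3

cycle = 30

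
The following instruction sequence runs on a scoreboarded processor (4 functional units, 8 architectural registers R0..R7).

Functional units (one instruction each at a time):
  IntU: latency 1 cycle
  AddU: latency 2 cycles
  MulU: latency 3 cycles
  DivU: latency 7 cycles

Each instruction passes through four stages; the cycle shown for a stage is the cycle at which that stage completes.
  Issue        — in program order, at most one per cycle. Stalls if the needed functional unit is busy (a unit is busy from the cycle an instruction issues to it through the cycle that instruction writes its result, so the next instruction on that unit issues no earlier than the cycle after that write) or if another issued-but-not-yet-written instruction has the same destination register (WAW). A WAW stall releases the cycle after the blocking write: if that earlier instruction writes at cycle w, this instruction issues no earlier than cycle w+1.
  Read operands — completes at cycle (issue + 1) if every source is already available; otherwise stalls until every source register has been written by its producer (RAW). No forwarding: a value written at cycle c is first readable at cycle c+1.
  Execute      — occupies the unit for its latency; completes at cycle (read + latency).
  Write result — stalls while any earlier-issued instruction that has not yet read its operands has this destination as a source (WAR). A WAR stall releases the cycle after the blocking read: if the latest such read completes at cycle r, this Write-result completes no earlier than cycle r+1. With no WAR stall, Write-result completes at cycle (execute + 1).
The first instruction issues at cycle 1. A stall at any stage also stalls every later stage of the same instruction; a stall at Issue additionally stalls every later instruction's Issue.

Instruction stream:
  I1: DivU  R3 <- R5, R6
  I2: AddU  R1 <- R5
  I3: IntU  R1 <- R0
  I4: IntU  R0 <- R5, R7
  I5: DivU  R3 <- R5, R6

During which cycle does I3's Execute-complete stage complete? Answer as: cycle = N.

cycle = 9

c1: I1 dispatched to DivU
c2: I1 operands ready | I2 dispatched to AddU
c3: I2 operands ready
c5: I2 complete
c6: R1←I2
c7: I3 dispatched to IntU
c8: I3 operands ready
c9: I1 complete | I3 complete
c10: R3←I1 | R1←I3
c11: I4 dispatched to IntU
c12: I4 operands ready | I5 dispatched to DivU
c13: I4 complete | I5 operands ready
c14: R0←I4
c20: I5 complete
c21: R3←I5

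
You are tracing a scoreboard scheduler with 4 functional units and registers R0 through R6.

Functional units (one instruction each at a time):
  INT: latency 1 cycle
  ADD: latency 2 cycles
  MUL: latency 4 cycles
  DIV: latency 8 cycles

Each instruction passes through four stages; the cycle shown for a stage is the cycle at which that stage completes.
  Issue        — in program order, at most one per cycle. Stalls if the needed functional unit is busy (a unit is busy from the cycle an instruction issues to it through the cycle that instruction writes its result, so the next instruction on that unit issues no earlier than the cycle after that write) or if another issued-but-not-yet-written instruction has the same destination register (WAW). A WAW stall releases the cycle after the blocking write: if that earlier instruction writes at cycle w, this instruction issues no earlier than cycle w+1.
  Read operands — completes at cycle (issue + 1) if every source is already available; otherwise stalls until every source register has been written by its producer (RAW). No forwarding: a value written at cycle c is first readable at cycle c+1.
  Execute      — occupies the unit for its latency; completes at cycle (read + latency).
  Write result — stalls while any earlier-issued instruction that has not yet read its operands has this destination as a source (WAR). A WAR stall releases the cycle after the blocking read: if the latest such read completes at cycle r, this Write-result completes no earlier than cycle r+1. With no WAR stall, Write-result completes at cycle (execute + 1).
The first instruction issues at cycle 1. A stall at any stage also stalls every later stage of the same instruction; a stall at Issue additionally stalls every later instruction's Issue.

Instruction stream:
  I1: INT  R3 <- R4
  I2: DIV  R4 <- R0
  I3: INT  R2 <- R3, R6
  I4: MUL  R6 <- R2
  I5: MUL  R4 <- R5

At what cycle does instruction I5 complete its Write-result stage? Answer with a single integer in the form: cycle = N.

cycle = 21

c1: I1 issues→INT
c2: I1 reads | I2 issues→DIV
c3: I1 exec-done | I2 reads
c4: I1 writes R3
c5: I3 issues→INT
c6: I3 reads | I4 issues→MUL
c7: I3 exec-done
c8: I3 writes R2
c9: I4 reads
c11: I2 exec-done
c12: I2 writes R4
c13: I4 exec-done
c14: I4 writes R6
c15: I5 issues→MUL
c16: I5 reads
c20: I5 exec-done
c21: I5 writes R4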